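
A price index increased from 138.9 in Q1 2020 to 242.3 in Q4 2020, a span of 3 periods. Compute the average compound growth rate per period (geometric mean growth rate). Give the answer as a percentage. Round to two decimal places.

Growth factor = (242.3/138.9)^(1/3) = (1.744420)^(1/3) = 1.203789
Growth rate = 1.203789 − 1 = 0.203789 = 20.3789%

20.38%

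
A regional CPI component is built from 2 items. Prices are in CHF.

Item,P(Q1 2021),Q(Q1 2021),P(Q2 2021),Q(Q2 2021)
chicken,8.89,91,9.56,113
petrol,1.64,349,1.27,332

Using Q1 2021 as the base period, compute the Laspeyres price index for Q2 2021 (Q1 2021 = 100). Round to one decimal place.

Laspeyres price index uses base-period quantities as weights.
ΣP(Q2 2021)·Q(Q1 2021) = 9.56×91 + 1.27×349 = 869.96 + 443.23 = 1313.19
ΣP(Q1 2021)·Q(Q1 2021) = 8.89×91 + 1.64×349 = 808.99 + 572.36 = 1381.35
Index = 1313.19 / 1381.35 × 100 = 95.0657

95.1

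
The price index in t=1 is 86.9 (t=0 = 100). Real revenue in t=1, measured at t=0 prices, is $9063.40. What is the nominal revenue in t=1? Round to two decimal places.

Nominal = Real × (Index/100) = 9063.40 × (86.9/100)
        = 9063.40 × 0.869 = 7876.0946

7876.09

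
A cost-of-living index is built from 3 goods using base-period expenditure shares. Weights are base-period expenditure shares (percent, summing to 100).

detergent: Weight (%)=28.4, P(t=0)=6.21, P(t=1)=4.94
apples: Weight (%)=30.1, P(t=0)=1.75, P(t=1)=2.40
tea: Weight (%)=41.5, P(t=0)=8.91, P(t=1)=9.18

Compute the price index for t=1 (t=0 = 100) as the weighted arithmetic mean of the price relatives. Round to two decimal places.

detergent: 28.4 × (4.94/6.21) = 28.4 × 0.795491 = 22.5919
apples: 30.1 × (2.40/1.75) = 30.1 × 1.371429 = 41.2800
tea: 41.5 × (9.18/8.91) = 41.5 × 1.030303 = 42.7576
Index = Σ wᵢ·(p₁ᵢ/p₀ᵢ) = 22.5919 + 41.2800 + 42.7576 = 106.6295

106.63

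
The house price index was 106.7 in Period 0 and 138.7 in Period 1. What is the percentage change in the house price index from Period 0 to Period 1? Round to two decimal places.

Change = (138.7 − 106.7) / 106.7 × 100
       = 32.0 / 106.7 × 100 = 29.9906%

29.99%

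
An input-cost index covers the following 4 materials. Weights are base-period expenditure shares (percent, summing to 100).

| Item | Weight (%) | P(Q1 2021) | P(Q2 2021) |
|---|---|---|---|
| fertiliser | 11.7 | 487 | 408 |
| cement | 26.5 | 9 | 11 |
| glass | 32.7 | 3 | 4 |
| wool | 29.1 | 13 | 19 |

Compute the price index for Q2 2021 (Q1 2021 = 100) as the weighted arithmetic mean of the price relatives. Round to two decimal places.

128.32

fertiliser: 11.7 × (408/487) = 11.7 × 0.837782 = 9.8021
cement: 26.5 × (11/9) = 26.5 × 1.222222 = 32.3889
glass: 32.7 × (4/3) = 32.7 × 1.333333 = 43.6000
wool: 29.1 × (19/13) = 29.1 × 1.461538 = 42.5308
Index = Σ wᵢ·(p₁ᵢ/p₀ᵢ) = 9.8021 + 32.3889 + 43.6000 + 42.5308 = 128.3217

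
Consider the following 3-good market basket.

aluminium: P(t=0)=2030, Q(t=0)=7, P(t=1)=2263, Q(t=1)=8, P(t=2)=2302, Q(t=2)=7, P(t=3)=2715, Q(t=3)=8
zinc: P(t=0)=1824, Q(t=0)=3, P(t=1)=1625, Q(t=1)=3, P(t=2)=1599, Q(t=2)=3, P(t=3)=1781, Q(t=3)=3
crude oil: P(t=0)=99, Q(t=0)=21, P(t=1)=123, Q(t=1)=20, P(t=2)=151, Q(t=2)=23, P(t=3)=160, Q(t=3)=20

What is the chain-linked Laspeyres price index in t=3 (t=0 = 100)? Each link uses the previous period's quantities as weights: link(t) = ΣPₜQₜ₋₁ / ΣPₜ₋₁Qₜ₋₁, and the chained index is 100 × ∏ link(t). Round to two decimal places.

Link t=0→t=1:
ΣP(t=1)Q(t=0) = 2263×7 + 1625×3 + 123×21 = 15841 + 4875 + 2583 = 23299
ΣP(t=0)Q(t=0) = 2030×7 + 1824×3 + 99×21 = 14210 + 5472 + 2079 = 21761
link = 23299/21761 = 1.070677
Link t=1→t=2:
ΣP(t=2)Q(t=1) = 2302×8 + 1599×3 + 151×20 = 18416 + 4797 + 3020 = 26233
ΣP(t=1)Q(t=1) = 2263×8 + 1625×3 + 123×20 = 18104 + 4875 + 2460 = 25439
link = 26233/25439 = 1.031212
Link t=2→t=3:
ΣP(t=3)Q(t=2) = 2715×7 + 1781×3 + 160×23 = 19005 + 5343 + 3680 = 28028
ΣP(t=2)Q(t=2) = 2302×7 + 1599×3 + 151×23 = 16114 + 4797 + 3473 = 24384
link = 28028/24384 = 1.149442
Chained index = 100 × 1.070677 × 1.031212 × 1.149442 = 126.9093

126.91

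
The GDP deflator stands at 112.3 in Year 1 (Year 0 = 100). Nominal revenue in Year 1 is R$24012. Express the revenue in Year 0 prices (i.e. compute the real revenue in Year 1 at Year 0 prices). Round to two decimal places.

21382.01

Real = Nominal ÷ (Index/100) = 24012 ÷ (112.3/100)
     = 24012 ÷ 1.123 = 21382.0125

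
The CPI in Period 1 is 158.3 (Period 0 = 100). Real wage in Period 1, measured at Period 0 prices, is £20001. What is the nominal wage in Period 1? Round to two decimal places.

Nominal = Real × (Index/100) = 20001 × (158.3/100)
        = 20001 × 1.583 = 31661.5830

31661.58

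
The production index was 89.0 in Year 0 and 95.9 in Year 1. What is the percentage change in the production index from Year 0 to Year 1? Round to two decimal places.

Change = (95.9 − 89.0) / 89.0 × 100
       = 6.9 / 89.0 × 100 = 7.7528%

7.75%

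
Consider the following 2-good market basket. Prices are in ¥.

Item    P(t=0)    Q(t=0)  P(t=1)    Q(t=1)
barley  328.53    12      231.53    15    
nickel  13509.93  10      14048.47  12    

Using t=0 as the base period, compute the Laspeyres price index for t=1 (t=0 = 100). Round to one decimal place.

103.0

Laspeyres price index uses base-period quantities as weights.
ΣP(t=1)·Q(t=0) = 231.53×12 + 14048.47×10 = 2778.36 + 140484.7 = 143263.06
ΣP(t=0)·Q(t=0) = 328.53×12 + 13509.93×10 = 3942.36 + 135099.3 = 139041.66
Index = 143263.06 / 139041.66 × 100 = 103.0361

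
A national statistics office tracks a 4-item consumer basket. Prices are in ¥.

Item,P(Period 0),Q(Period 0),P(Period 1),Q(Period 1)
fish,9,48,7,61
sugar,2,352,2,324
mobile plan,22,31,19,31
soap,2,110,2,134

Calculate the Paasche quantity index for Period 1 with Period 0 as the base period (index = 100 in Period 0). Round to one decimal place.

Paasche quantity index uses current-period prices as weights.
ΣP(Period 1)·Q(Period 1) = 7×61 + 2×324 + 19×31 + 2×134 = 427 + 648 + 589 + 268 = 1932
ΣP(Period 1)·Q(Period 0) = 7×48 + 2×352 + 19×31 + 2×110 = 336 + 704 + 589 + 220 = 1849
Index = 1932 / 1849 × 100 = 104.4889

104.5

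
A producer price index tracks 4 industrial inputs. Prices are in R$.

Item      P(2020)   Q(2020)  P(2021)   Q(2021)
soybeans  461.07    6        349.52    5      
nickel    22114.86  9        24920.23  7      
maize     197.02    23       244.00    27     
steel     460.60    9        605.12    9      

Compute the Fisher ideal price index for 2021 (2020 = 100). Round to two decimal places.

112.90

Laspeyres component (base-period weights):
ΣP(2021)Q(2020) = 349.52×6 + 24920.23×9 + 244.00×23 + 605.12×9 = 2097.12 + 224282.07 + 5612 + 5446.08 = 237437.27
ΣP(2020)Q(2020) = 461.07×6 + 22114.86×9 + 197.02×23 + 460.60×9 = 2766.42 + 199033.74 + 4531.46 + 4145.4 = 210477.02
L = 237437.27 / 210477.02 × 100 = 112.8091
Paasche component (current-period weights):
ΣP(2021)Q(2021) = 349.52×5 + 24920.23×7 + 244.00×27 + 605.12×9 = 1747.6 + 174441.61 + 6588 + 5446.08 = 188223.29
ΣP(2020)Q(2021) = 461.07×5 + 22114.86×7 + 197.02×27 + 460.60×9 = 2305.35 + 154804.02 + 5319.54 + 4145.4 = 166574.31
P = 188223.29 / 166574.31 × 100 = 112.9966
Fisher = √(L × P) = √(112.8091 × 112.9966) = 112.9028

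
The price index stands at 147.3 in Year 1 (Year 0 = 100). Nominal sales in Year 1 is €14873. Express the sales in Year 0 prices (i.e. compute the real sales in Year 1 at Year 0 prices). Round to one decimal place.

10097.1

Real = Nominal ÷ (Index/100) = 14873 ÷ (147.3/100)
     = 14873 ÷ 1.473 = 10097.0808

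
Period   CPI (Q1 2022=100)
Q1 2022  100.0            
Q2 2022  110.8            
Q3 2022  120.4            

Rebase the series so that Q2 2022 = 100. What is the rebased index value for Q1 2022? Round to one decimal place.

90.3

Rebased(Q1 2022) = 100.0 / 110.8 × 100 = 90.2527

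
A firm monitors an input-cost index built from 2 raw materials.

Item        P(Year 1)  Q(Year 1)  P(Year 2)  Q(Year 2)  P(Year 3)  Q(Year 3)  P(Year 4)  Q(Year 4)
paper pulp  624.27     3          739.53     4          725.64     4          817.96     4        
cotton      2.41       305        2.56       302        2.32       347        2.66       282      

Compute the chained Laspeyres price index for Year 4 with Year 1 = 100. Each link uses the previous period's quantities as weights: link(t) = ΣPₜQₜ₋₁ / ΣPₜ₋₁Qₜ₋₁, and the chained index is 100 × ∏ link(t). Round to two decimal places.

125.66

Link Year 1→Year 2:
ΣP(Year 2)Q(Year 1) = 739.53×3 + 2.56×305 = 2218.59 + 780.8 = 2999.39
ΣP(Year 1)Q(Year 1) = 624.27×3 + 2.41×305 = 1872.81 + 735.05 = 2607.86
link = 2999.39/2607.86 = 1.150135
Link Year 2→Year 3:
ΣP(Year 3)Q(Year 2) = 725.64×4 + 2.32×302 = 2902.56 + 700.64 = 3603.2
ΣP(Year 2)Q(Year 2) = 739.53×4 + 2.56×302 = 2958.12 + 773.12 = 3731.24
link = 3603.2/3731.24 = 0.965684
Link Year 3→Year 4:
ΣP(Year 4)Q(Year 3) = 817.96×4 + 2.66×347 = 3271.84 + 923.02 = 4194.86
ΣP(Year 3)Q(Year 3) = 725.64×4 + 2.32×347 = 2902.56 + 805.04 = 3707.6
link = 4194.86/3707.6 = 1.131422
Chained index = 100 × 1.150135 × 0.965684 × 1.131422 = 125.6633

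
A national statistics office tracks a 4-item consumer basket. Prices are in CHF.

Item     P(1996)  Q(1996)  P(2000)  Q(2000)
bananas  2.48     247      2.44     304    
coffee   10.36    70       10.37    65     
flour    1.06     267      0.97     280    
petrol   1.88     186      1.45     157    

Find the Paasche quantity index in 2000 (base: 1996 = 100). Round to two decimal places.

103.11

Paasche quantity index uses current-period prices as weights.
ΣP(2000)·Q(2000) = 2.44×304 + 10.37×65 + 0.97×280 + 1.45×157 = 741.76 + 674.05 + 271.6 + 227.65 = 1915.06
ΣP(2000)·Q(1996) = 2.44×247 + 10.37×70 + 0.97×267 + 1.45×186 = 602.68 + 725.9 + 258.99 + 269.7 = 1857.27
Index = 1915.06 / 1857.27 × 100 = 103.1116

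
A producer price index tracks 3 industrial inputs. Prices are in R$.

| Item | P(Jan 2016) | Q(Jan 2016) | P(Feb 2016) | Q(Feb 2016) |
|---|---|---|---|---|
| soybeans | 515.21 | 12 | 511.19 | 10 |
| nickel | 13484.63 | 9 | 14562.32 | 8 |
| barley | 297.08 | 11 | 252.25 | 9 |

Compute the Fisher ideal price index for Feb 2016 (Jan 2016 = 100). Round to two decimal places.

Laspeyres component (base-period weights):
ΣP(Feb 2016)Q(Jan 2016) = 511.19×12 + 14562.32×9 + 252.25×11 = 6134.28 + 131060.88 + 2774.75 = 139969.91
ΣP(Jan 2016)Q(Jan 2016) = 515.21×12 + 13484.63×9 + 297.08×11 = 6182.52 + 121361.67 + 3267.88 = 130812.07
L = 139969.91 / 130812.07 × 100 = 107.0008
Paasche component (current-period weights):
ΣP(Feb 2016)Q(Feb 2016) = 511.19×10 + 14562.32×8 + 252.25×9 = 5111.9 + 116498.56 + 2270.25 = 123880.71
ΣP(Jan 2016)Q(Feb 2016) = 515.21×10 + 13484.63×8 + 297.08×9 = 5152.1 + 107877.04 + 2673.72 = 115702.86
P = 123880.71 / 115702.86 × 100 = 107.0680
Fisher = √(L × P) = √(107.0008 × 107.0680) = 107.0344

107.03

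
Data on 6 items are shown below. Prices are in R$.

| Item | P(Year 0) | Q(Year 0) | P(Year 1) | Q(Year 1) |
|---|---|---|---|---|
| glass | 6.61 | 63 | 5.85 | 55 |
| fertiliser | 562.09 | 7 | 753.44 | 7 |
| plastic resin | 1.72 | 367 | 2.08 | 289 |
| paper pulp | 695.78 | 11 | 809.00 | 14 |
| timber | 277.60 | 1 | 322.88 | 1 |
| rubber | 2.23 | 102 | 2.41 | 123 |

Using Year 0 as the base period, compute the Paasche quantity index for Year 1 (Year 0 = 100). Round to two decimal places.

114.29

Paasche quantity index uses current-period prices as weights.
ΣP(Year 1)·Q(Year 1) = 5.85×55 + 753.44×7 + 2.08×289 + 809.00×14 + 322.88×1 + 2.41×123 = 321.75 + 5274.08 + 601.12 + 11326 + 322.88 + 296.43 = 18142.26
ΣP(Year 1)·Q(Year 0) = 5.85×63 + 753.44×7 + 2.08×367 + 809.00×11 + 322.88×1 + 2.41×102 = 368.55 + 5274.08 + 763.36 + 8899 + 322.88 + 245.82 = 15873.69
Index = 18142.26 / 15873.69 × 100 = 114.2914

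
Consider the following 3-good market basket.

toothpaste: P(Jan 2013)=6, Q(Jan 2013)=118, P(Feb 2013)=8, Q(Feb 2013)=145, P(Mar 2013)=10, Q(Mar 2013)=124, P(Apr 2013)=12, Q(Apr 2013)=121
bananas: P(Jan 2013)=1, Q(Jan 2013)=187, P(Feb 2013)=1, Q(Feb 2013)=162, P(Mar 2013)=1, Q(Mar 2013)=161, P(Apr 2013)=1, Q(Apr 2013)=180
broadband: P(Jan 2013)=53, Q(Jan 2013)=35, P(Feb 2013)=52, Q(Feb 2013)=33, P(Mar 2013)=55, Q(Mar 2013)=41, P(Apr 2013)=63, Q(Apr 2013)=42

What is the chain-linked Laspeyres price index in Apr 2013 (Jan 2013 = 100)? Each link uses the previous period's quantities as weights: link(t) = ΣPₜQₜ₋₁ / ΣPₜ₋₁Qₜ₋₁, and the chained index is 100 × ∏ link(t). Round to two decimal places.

Link Jan 2013→Feb 2013:
ΣP(Feb 2013)Q(Jan 2013) = 8×118 + 1×187 + 52×35 = 944 + 187 + 1820 = 2951
ΣP(Jan 2013)Q(Jan 2013) = 6×118 + 1×187 + 53×35 = 708 + 187 + 1855 = 2750
link = 2951/2750 = 1.073091
Link Feb 2013→Mar 2013:
ΣP(Mar 2013)Q(Feb 2013) = 10×145 + 1×162 + 55×33 = 1450 + 162 + 1815 = 3427
ΣP(Feb 2013)Q(Feb 2013) = 8×145 + 1×162 + 52×33 = 1160 + 162 + 1716 = 3038
link = 3427/3038 = 1.128045
Link Mar 2013→Apr 2013:
ΣP(Apr 2013)Q(Mar 2013) = 12×124 + 1×161 + 63×41 = 1488 + 161 + 2583 = 4232
ΣP(Mar 2013)Q(Mar 2013) = 10×124 + 1×161 + 55×41 = 1240 + 161 + 2255 = 3656
link = 4232/3656 = 1.157549
Chained index = 100 × 1.073091 × 1.128045 × 1.157549 = 140.1207

140.12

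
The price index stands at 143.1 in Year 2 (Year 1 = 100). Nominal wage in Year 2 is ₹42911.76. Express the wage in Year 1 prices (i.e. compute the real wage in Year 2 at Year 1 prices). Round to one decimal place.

Real = Nominal ÷ (Index/100) = 42911.76 ÷ (143.1/100)
     = 42911.76 ÷ 1.431 = 29987.2537

29987.3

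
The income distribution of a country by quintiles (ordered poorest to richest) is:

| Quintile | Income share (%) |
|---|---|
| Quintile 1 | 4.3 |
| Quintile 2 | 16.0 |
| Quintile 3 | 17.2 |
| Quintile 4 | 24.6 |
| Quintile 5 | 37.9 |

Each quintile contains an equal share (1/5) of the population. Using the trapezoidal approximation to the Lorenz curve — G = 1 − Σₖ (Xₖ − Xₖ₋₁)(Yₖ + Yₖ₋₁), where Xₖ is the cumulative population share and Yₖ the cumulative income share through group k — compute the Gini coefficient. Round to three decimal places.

0.303

Cumulative income shares Yₖ: 0.0430, 0.2030, 0.3750, 0.6210, 1.0000
Σ (Xₖ−Xₖ₋₁)(Yₖ+Yₖ₋₁) = (1/5)(0.0430+0.0000) + (1/5)(0.2030+0.0430) + (1/5)(0.3750+0.2030) + (1/5)(0.6210+0.3750) + (1/5)(1.0000+0.6210)
  = 0.0086 + 0.0492 + 0.1156 + 0.1992 + 0.3242 = 0.6968
G = 1 − 0.6968 = 0.3032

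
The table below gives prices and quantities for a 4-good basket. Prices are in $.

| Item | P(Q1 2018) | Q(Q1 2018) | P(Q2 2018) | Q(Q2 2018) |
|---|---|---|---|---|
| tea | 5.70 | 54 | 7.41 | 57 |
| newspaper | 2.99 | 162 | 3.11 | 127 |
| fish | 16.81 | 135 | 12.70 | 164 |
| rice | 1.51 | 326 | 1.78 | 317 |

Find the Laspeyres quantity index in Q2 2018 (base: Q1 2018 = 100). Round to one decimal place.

110.9

Laspeyres quantity index uses base-period prices as weights.
ΣP(Q1 2018)·Q(Q2 2018) = 5.70×57 + 2.99×127 + 16.81×164 + 1.51×317 = 324.9 + 379.73 + 2756.84 + 478.67 = 3940.14
ΣP(Q1 2018)·Q(Q1 2018) = 5.70×54 + 2.99×162 + 16.81×135 + 1.51×326 = 307.8 + 484.38 + 2269.35 + 492.26 = 3553.79
Index = 3940.14 / 3553.79 × 100 = 110.8715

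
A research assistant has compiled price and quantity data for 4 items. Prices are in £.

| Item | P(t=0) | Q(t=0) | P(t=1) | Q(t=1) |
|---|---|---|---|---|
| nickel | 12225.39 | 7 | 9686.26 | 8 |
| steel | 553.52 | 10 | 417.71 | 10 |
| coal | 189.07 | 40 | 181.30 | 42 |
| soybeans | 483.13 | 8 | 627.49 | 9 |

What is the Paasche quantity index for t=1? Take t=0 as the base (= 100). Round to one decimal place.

Paasche quantity index uses current-period prices as weights.
ΣP(t=1)·Q(t=1) = 9686.26×8 + 417.71×10 + 181.30×42 + 627.49×9 = 77490.08 + 4177.1 + 7614.6 + 5647.41 = 94929.19
ΣP(t=1)·Q(t=0) = 9686.26×7 + 417.71×10 + 181.30×40 + 627.49×8 = 67803.82 + 4177.1 + 7252 + 5019.92 = 84252.84
Index = 94929.19 / 84252.84 × 100 = 112.6718

112.7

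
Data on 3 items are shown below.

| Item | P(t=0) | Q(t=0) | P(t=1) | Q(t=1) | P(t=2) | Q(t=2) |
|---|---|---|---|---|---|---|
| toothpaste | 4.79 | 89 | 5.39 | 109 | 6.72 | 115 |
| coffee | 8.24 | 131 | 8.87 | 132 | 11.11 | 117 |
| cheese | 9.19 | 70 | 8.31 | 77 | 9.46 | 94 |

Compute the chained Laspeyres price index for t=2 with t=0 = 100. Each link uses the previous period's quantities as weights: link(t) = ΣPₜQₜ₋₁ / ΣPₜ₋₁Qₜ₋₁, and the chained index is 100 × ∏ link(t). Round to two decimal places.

Link t=0→t=1:
ΣP(t=1)Q(t=0) = 5.39×89 + 8.87×131 + 8.31×70 = 479.71 + 1161.97 + 581.7 = 2223.38
ΣP(t=0)Q(t=0) = 4.79×89 + 8.24×131 + 9.19×70 = 426.31 + 1079.44 + 643.3 = 2149.05
link = 2223.38/2149.05 = 1.034587
Link t=1→t=2:
ΣP(t=2)Q(t=1) = 6.72×109 + 11.11×132 + 9.46×77 = 732.48 + 1466.52 + 728.42 = 2927.42
ΣP(t=1)Q(t=1) = 5.39×109 + 8.87×132 + 8.31×77 = 587.51 + 1170.84 + 639.87 = 2398.22
link = 2927.42/2398.22 = 1.220664
Chained index = 100 × 1.034587 × 1.220664 = 126.2883

126.29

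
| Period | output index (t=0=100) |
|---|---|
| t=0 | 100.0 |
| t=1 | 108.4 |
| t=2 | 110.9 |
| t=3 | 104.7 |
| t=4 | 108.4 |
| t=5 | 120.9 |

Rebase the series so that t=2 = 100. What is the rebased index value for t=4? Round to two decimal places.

97.75

Rebased(t=4) = 108.4 / 110.9 × 100 = 97.7457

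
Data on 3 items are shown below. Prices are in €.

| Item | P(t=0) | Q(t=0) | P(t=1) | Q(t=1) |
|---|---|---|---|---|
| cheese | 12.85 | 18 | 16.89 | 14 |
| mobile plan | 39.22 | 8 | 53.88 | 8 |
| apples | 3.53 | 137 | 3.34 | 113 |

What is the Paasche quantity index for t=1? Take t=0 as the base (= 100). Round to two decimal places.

87.61

Paasche quantity index uses current-period prices as weights.
ΣP(t=1)·Q(t=1) = 16.89×14 + 53.88×8 + 3.34×113 = 236.46 + 431.04 + 377.42 = 1044.92
ΣP(t=1)·Q(t=0) = 16.89×18 + 53.88×8 + 3.34×137 = 304.02 + 431.04 + 457.58 = 1192.64
Index = 1044.92 / 1192.64 × 100 = 87.6140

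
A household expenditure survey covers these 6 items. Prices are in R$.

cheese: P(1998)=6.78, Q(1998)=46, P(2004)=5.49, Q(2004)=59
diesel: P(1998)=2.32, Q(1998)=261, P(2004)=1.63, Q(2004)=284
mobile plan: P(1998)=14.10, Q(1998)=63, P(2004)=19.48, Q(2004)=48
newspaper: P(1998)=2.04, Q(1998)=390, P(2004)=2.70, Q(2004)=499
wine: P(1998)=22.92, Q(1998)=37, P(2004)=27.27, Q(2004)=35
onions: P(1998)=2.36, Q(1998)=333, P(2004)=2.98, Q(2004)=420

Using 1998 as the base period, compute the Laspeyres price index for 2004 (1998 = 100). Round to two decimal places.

117.10

Laspeyres price index uses base-period quantities as weights.
ΣP(2004)·Q(1998) = 5.49×46 + 1.63×261 + 19.48×63 + 2.70×390 + 27.27×37 + 2.98×333 = 252.54 + 425.43 + 1227.24 + 1053 + 1008.99 + 992.34 = 4959.54
ΣP(1998)·Q(1998) = 6.78×46 + 2.32×261 + 14.10×63 + 2.04×390 + 22.92×37 + 2.36×333 = 311.88 + 605.52 + 888.3 + 795.6 + 848.04 + 785.88 = 4235.22
Index = 4959.54 / 4235.22 × 100 = 117.1023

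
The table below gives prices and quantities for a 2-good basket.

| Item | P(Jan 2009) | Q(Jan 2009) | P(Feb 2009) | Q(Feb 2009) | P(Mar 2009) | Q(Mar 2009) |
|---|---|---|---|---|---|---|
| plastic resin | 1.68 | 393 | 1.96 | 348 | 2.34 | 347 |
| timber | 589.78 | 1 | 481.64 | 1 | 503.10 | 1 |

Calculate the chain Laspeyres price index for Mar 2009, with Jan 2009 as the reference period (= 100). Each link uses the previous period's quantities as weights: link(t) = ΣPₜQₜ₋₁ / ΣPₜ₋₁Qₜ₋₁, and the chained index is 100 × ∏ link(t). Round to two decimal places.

113.38

Link Jan 2009→Feb 2009:
ΣP(Feb 2009)Q(Jan 2009) = 1.96×393 + 481.64×1 = 770.28 + 481.64 = 1251.92
ΣP(Jan 2009)Q(Jan 2009) = 1.68×393 + 589.78×1 = 660.24 + 589.78 = 1250.02
link = 1251.92/1250.02 = 1.001520
Link Feb 2009→Mar 2009:
ΣP(Mar 2009)Q(Feb 2009) = 2.34×348 + 503.10×1 = 814.32 + 503.1 = 1317.42
ΣP(Feb 2009)Q(Feb 2009) = 1.96×348 + 481.64×1 = 682.08 + 481.64 = 1163.72
link = 1317.42/1163.72 = 1.132076
Chained index = 100 × 1.001520 × 1.132076 = 113.3797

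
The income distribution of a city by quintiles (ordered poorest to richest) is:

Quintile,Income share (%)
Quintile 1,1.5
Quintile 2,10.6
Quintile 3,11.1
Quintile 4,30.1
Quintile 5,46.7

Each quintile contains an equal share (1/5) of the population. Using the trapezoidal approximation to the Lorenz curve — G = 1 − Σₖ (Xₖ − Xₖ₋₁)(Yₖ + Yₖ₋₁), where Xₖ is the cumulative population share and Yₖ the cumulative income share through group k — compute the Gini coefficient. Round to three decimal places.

0.440

Cumulative income shares Yₖ: 0.0150, 0.1210, 0.2320, 0.5330, 1.0000
Σ (Xₖ−Xₖ₋₁)(Yₖ+Yₖ₋₁) = (1/5)(0.0150+0.0000) + (1/5)(0.1210+0.0150) + (1/5)(0.2320+0.1210) + (1/5)(0.5330+0.2320) + (1/5)(1.0000+0.5330)
  = 0.0030 + 0.0272 + 0.0706 + 0.1530 + 0.3066 = 0.5604
G = 1 − 0.5604 = 0.4396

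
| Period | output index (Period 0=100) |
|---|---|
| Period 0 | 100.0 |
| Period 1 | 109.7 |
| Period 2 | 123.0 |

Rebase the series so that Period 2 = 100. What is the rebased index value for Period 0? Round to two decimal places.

81.30

Rebased(Period 0) = 100.0 / 123.0 × 100 = 81.3008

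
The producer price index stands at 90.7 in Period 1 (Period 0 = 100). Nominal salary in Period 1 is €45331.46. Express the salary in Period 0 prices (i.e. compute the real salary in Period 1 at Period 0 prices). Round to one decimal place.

49979.6

Real = Nominal ÷ (Index/100) = 45331.46 ÷ (90.7/100)
     = 45331.46 ÷ 0.907 = 49979.5590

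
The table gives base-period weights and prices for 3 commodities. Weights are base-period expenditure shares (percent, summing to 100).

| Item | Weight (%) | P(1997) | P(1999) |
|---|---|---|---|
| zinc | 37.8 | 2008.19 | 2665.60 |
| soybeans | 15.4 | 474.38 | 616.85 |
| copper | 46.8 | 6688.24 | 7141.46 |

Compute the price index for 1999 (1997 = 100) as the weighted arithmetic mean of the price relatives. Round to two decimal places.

120.17

zinc: 37.8 × (2665.60/2008.19) = 37.8 × 1.327364 = 50.1744
soybeans: 15.4 × (616.85/474.38) = 15.4 × 1.300329 = 20.0251
copper: 46.8 × (7141.46/6688.24) = 46.8 × 1.067764 = 49.9713
Index = Σ wᵢ·(p₁ᵢ/p₀ᵢ) = 50.1744 + 20.0251 + 49.9713 = 120.1708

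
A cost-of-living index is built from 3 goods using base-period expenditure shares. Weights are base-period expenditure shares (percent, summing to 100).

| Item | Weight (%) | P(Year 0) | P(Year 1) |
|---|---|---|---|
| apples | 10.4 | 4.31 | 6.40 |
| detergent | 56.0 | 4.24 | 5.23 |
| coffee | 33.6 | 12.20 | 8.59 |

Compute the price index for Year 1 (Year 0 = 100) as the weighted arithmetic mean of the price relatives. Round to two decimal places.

apples: 10.4 × (6.40/4.31) = 10.4 × 1.484919 = 15.4432
detergent: 56.0 × (5.23/4.24) = 56.0 × 1.233491 = 69.0755
coffee: 33.6 × (8.59/12.20) = 33.6 × 0.704098 = 23.6577
Index = Σ wᵢ·(p₁ᵢ/p₀ᵢ) = 15.4432 + 69.0755 + 23.6577 = 108.1763

108.18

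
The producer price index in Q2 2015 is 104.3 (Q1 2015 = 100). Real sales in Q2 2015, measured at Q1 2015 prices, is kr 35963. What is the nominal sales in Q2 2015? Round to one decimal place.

Nominal = Real × (Index/100) = 35963 × (104.3/100)
        = 35963 × 1.043 = 37509.4090

37509.4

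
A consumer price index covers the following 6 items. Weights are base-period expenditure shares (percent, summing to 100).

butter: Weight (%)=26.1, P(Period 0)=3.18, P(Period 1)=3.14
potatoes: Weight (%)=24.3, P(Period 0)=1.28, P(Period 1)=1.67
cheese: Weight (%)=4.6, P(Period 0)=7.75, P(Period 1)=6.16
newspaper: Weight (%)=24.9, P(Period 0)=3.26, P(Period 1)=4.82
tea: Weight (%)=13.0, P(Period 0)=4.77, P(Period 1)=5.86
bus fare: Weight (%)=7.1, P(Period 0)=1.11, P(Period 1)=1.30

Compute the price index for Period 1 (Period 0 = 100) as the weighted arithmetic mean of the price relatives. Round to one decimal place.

butter: 26.1 × (3.14/3.18) = 26.1 × 0.987421 = 25.7717
potatoes: 24.3 × (1.67/1.28) = 24.3 × 1.304688 = 31.7039
cheese: 4.6 × (6.16/7.75) = 4.6 × 0.794839 = 3.6563
newspaper: 24.9 × (4.82/3.26) = 24.9 × 1.478528 = 36.8153
tea: 13.0 × (5.86/4.77) = 13.0 × 1.228512 = 15.9706
bus fare: 7.1 × (1.30/1.11) = 7.1 × 1.171171 = 8.3153
Index = Σ wᵢ·(p₁ᵢ/p₀ᵢ) = 25.7717 + 31.7039 + 3.6563 + 36.8153 + 15.9706 + 8.3153 = 122.2332

122.2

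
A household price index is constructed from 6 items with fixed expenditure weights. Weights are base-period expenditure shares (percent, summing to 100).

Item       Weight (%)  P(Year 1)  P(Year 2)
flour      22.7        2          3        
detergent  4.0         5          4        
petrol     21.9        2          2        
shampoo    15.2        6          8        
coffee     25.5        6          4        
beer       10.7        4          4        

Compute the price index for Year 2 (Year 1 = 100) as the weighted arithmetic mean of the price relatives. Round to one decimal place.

flour: 22.7 × (3/2) = 22.7 × 1.500000 = 34.0500
detergent: 4.0 × (4/5) = 4.0 × 0.800000 = 3.2000
petrol: 21.9 × (2/2) = 21.9 × 1.000000 = 21.9000
shampoo: 15.2 × (8/6) = 15.2 × 1.333333 = 20.2667
coffee: 25.5 × (4/6) = 25.5 × 0.666667 = 17.0000
beer: 10.7 × (4/4) = 10.7 × 1.000000 = 10.7000
Index = Σ wᵢ·(p₁ᵢ/p₀ᵢ) = 34.0500 + 3.2000 + 21.9000 + 20.2667 + 17.0000 + 10.7000 = 107.1167

107.1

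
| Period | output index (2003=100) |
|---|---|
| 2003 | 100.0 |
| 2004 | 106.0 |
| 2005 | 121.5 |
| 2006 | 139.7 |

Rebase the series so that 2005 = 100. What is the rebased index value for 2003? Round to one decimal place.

Rebased(2003) = 100.0 / 121.5 × 100 = 82.3045

82.3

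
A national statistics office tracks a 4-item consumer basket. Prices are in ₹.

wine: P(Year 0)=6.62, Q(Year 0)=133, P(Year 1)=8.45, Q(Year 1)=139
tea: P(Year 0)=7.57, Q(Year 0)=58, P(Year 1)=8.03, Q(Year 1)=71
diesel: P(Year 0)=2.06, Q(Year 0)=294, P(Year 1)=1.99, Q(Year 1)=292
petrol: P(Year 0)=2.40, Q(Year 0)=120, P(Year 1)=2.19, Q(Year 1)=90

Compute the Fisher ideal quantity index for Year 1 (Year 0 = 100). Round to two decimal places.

103.15

Laspeyres component (base-period weights):
ΣP(Year 0)Q(Year 1) = 6.62×139 + 7.57×71 + 2.06×292 + 2.40×90 = 920.18 + 537.47 + 601.52 + 216 = 2275.17
ΣP(Year 0)Q(Year 0) = 6.62×133 + 7.57×58 + 2.06×294 + 2.40×120 = 880.46 + 439.06 + 605.64 + 288 = 2213.16
L = 2275.17 / 2213.16 × 100 = 102.8019
Paasche component (current-period weights):
ΣP(Year 1)Q(Year 1) = 8.45×139 + 8.03×71 + 1.99×292 + 2.19×90 = 1174.55 + 570.13 + 581.08 + 197.1 = 2522.86
ΣP(Year 1)Q(Year 0) = 8.45×133 + 8.03×58 + 1.99×294 + 2.19×120 = 1123.85 + 465.74 + 585.06 + 262.8 = 2437.45
P = 2522.86 / 2437.45 × 100 = 103.5041
Fisher = √(L × P) = √(102.8019 × 103.5041) = 103.1524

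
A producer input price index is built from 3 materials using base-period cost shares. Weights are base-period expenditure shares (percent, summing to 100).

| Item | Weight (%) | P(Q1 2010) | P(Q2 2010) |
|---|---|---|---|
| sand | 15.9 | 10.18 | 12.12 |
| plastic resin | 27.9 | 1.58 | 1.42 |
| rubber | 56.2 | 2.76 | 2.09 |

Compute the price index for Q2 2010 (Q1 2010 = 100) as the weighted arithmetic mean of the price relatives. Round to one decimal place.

86.6

sand: 15.9 × (12.12/10.18) = 15.9 × 1.190570 = 18.9301
plastic resin: 27.9 × (1.42/1.58) = 27.9 × 0.898734 = 25.0747
rubber: 56.2 × (2.09/2.76) = 56.2 × 0.757246 = 42.5572
Index = Σ wᵢ·(p₁ᵢ/p₀ᵢ) = 18.9301 + 25.0747 + 42.5572 = 86.5620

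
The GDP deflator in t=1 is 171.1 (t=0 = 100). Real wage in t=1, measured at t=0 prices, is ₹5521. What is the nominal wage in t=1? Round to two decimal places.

9446.43

Nominal = Real × (Index/100) = 5521 × (171.1/100)
        = 5521 × 1.711 = 9446.4310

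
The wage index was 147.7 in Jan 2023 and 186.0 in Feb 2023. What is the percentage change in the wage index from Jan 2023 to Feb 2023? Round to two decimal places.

25.93%

Change = (186.0 − 147.7) / 147.7 × 100
       = 38.3 / 147.7 × 100 = 25.9309%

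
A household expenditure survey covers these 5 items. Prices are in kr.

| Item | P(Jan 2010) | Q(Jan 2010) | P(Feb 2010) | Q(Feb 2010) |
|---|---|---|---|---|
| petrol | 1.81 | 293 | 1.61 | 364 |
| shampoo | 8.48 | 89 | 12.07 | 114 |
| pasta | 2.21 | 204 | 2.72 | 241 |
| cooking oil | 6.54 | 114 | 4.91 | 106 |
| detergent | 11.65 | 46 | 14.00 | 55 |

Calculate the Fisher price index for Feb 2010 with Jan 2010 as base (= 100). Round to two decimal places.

110.71

Laspeyres component (base-period weights):
ΣP(Feb 2010)Q(Jan 2010) = 1.61×293 + 12.07×89 + 2.72×204 + 4.91×114 + 14.00×46 = 471.73 + 1074.23 + 554.88 + 559.74 + 644 = 3304.58
ΣP(Jan 2010)Q(Jan 2010) = 1.81×293 + 8.48×89 + 2.21×204 + 6.54×114 + 11.65×46 = 530.33 + 754.72 + 450.84 + 745.56 + 535.9 = 3017.35
L = 3304.58 / 3017.35 × 100 = 109.5193
Paasche component (current-period weights):
ΣP(Feb 2010)Q(Feb 2010) = 1.61×364 + 12.07×114 + 2.72×241 + 4.91×106 + 14.00×55 = 586.04 + 1375.98 + 655.52 + 520.46 + 770 = 3908
ΣP(Jan 2010)Q(Feb 2010) = 1.81×364 + 8.48×114 + 2.21×241 + 6.54×106 + 11.65×55 = 658.84 + 966.72 + 532.61 + 693.24 + 640.75 = 3492.16
P = 3908 / 3492.16 × 100 = 111.9078
Fisher = √(L × P) = √(109.5193 × 111.9078) = 110.7071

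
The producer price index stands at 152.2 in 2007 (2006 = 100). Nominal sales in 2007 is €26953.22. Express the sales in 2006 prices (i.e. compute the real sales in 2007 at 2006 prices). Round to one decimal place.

17709.1

Real = Nominal ÷ (Index/100) = 26953.22 ÷ (152.2/100)
     = 26953.22 ÷ 1.522 = 17709.0802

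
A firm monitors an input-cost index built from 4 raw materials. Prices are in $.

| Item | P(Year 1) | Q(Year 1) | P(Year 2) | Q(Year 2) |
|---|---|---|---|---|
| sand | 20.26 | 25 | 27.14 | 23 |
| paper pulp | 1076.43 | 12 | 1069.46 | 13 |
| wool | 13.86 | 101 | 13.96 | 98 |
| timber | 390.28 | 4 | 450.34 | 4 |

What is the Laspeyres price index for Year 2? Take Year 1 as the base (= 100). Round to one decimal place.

Laspeyres price index uses base-period quantities as weights.
ΣP(Year 2)·Q(Year 1) = 27.14×25 + 1069.46×12 + 13.96×101 + 450.34×4 = 678.5 + 12833.52 + 1409.96 + 1801.36 = 16723.34
ΣP(Year 1)·Q(Year 1) = 20.26×25 + 1076.43×12 + 13.86×101 + 390.28×4 = 506.5 + 12917.16 + 1399.86 + 1561.12 = 16384.64
Index = 16723.34 / 16384.64 × 100 = 102.0672

102.1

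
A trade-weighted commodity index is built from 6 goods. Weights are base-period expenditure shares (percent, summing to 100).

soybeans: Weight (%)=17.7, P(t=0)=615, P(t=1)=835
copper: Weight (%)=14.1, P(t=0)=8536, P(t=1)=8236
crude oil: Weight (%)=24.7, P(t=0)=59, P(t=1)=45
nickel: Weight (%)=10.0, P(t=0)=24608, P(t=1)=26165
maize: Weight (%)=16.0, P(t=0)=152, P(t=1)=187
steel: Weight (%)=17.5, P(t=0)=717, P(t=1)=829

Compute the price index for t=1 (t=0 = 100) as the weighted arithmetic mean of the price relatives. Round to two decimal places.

107.03

soybeans: 17.7 × (835/615) = 17.7 × 1.357724 = 24.0317
copper: 14.1 × (8236/8536) = 14.1 × 0.964855 = 13.6045
crude oil: 24.7 × (45/59) = 24.7 × 0.762712 = 18.8390
nickel: 10.0 × (26165/24608) = 10.0 × 1.063272 = 10.6327
maize: 16.0 × (187/152) = 16.0 × 1.230263 = 19.6842
steel: 17.5 × (829/717) = 17.5 × 1.156206 = 20.2336
Index = Σ wᵢ·(p₁ᵢ/p₀ᵢ) = 24.0317 + 13.6045 + 18.8390 + 10.6327 + 19.6842 + 20.2336 = 107.0257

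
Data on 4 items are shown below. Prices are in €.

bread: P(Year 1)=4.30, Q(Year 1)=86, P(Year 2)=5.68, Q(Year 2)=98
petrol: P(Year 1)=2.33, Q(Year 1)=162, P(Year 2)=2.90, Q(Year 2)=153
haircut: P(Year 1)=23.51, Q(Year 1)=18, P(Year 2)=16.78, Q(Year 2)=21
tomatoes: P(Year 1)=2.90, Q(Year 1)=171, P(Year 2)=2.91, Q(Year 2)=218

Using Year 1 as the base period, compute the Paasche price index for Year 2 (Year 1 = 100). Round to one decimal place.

104.4

Paasche price index uses current-period quantities as weights.
ΣP(Year 2)·Q(Year 2) = 5.68×98 + 2.90×153 + 16.78×21 + 2.91×218 = 556.64 + 443.7 + 352.38 + 634.38 = 1987.1
ΣP(Year 1)·Q(Year 2) = 4.30×98 + 2.33×153 + 23.51×21 + 2.90×218 = 421.4 + 356.49 + 493.71 + 632.2 = 1903.8
Index = 1987.1 / 1903.8 × 100 = 104.3755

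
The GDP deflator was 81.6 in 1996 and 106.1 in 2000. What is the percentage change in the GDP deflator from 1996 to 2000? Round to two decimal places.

30.02%

Change = (106.1 − 81.6) / 81.6 × 100
       = 24.5 / 81.6 × 100 = 30.0245%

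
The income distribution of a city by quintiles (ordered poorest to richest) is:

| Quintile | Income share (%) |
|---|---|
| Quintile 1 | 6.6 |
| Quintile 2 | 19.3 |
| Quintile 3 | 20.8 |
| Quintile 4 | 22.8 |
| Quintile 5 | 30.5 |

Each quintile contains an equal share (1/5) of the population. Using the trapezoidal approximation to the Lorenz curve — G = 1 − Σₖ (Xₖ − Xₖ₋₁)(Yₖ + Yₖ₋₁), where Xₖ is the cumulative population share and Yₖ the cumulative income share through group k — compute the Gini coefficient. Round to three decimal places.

0.205

Cumulative income shares Yₖ: 0.0660, 0.2590, 0.4670, 0.6950, 1.0000
Σ (Xₖ−Xₖ₋₁)(Yₖ+Yₖ₋₁) = (1/5)(0.0660+0.0000) + (1/5)(0.2590+0.0660) + (1/5)(0.4670+0.2590) + (1/5)(0.6950+0.4670) + (1/5)(1.0000+0.6950)
  = 0.0132 + 0.0650 + 0.1452 + 0.2324 + 0.3390 = 0.7948
G = 1 − 0.7948 = 0.2052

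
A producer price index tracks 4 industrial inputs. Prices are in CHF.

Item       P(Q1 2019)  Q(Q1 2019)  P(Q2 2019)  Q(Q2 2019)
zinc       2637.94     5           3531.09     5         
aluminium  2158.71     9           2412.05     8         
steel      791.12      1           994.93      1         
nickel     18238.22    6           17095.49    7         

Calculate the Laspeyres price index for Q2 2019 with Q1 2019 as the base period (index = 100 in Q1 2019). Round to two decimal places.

100.07

Laspeyres price index uses base-period quantities as weights.
ΣP(Q2 2019)·Q(Q1 2019) = 3531.09×5 + 2412.05×9 + 994.93×1 + 17095.49×6 = 17655.45 + 21708.45 + 994.93 + 102572.94 = 142931.77
ΣP(Q1 2019)·Q(Q1 2019) = 2637.94×5 + 2158.71×9 + 791.12×1 + 18238.22×6 = 13189.7 + 19428.39 + 791.12 + 109429.32 = 142838.53
Index = 142931.77 / 142838.53 × 100 = 100.0653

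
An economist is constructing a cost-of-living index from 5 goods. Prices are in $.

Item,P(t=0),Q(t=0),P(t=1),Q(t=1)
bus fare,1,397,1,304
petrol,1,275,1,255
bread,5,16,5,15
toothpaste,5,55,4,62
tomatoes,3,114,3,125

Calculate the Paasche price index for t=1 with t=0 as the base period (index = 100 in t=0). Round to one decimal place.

Paasche price index uses current-period quantities as weights.
ΣP(t=1)·Q(t=1) = 1×304 + 1×255 + 5×15 + 4×62 + 3×125 = 304 + 255 + 75 + 248 + 375 = 1257
ΣP(t=0)·Q(t=1) = 1×304 + 1×255 + 5×15 + 5×62 + 3×125 = 304 + 255 + 75 + 310 + 375 = 1319
Index = 1257 / 1319 × 100 = 95.2995

95.3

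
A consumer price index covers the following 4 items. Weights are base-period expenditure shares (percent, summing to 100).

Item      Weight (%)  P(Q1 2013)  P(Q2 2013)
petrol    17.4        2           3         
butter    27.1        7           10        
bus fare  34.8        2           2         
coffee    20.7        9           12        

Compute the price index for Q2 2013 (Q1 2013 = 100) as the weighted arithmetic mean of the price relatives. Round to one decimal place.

127.2

petrol: 17.4 × (3/2) = 17.4 × 1.500000 = 26.1000
butter: 27.1 × (10/7) = 27.1 × 1.428571 = 38.7143
bus fare: 34.8 × (2/2) = 34.8 × 1.000000 = 34.8000
coffee: 20.7 × (12/9) = 20.7 × 1.333333 = 27.6000
Index = Σ wᵢ·(p₁ᵢ/p₀ᵢ) = 26.1000 + 38.7143 + 34.8000 + 27.6000 = 127.2143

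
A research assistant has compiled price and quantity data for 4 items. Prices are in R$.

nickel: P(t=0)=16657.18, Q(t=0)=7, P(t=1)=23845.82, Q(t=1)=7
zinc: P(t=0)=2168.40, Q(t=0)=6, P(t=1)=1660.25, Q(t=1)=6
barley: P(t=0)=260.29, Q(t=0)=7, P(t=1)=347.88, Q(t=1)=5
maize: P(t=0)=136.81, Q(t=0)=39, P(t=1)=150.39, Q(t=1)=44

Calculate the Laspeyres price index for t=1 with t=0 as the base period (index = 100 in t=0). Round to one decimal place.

135.4

Laspeyres price index uses base-period quantities as weights.
ΣP(t=1)·Q(t=0) = 23845.82×7 + 1660.25×6 + 347.88×7 + 150.39×39 = 166920.74 + 9961.5 + 2435.16 + 5865.21 = 185182.61
ΣP(t=0)·Q(t=0) = 16657.18×7 + 2168.40×6 + 260.29×7 + 136.81×39 = 116600.26 + 13010.4 + 1822.03 + 5335.59 = 136768.28
Index = 185182.61 / 136768.28 × 100 = 135.3988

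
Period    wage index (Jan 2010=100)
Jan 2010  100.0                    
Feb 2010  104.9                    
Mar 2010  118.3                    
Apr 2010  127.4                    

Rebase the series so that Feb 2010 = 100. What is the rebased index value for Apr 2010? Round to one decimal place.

Rebased(Apr 2010) = 127.4 / 104.9 × 100 = 121.4490

121.4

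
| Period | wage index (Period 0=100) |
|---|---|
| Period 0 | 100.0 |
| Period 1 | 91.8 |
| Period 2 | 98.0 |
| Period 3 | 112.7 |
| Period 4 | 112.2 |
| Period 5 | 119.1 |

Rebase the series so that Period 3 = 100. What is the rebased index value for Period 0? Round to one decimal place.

Rebased(Period 0) = 100.0 / 112.7 × 100 = 88.7311

88.7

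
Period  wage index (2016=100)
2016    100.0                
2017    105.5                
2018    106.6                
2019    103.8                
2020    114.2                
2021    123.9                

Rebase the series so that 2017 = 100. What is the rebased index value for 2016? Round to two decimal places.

94.79

Rebased(2016) = 100.0 / 105.5 × 100 = 94.7867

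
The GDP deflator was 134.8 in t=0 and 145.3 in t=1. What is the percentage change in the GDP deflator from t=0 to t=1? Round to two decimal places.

7.79%

Change = (145.3 − 134.8) / 134.8 × 100
       = 10.5 / 134.8 × 100 = 7.7893%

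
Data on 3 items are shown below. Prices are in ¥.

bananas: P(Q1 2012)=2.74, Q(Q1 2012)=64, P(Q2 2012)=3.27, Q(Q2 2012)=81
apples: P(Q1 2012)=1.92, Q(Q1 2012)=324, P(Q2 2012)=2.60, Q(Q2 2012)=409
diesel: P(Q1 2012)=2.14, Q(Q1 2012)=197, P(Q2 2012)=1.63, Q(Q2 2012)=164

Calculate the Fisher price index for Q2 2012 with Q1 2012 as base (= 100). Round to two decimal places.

Laspeyres component (base-period weights):
ΣP(Q2 2012)Q(Q1 2012) = 3.27×64 + 2.60×324 + 1.63×197 = 209.28 + 842.4 + 321.11 = 1372.79
ΣP(Q1 2012)Q(Q1 2012) = 2.74×64 + 1.92×324 + 2.14×197 = 175.36 + 622.08 + 421.58 = 1219.02
L = 1372.79 / 1219.02 × 100 = 112.6142
Paasche component (current-period weights):
ΣP(Q2 2012)Q(Q2 2012) = 3.27×81 + 2.60×409 + 1.63×164 = 264.87 + 1063.4 + 267.32 = 1595.59
ΣP(Q1 2012)Q(Q2 2012) = 2.74×81 + 1.92×409 + 2.14×164 = 221.94 + 785.28 + 350.96 = 1358.18
P = 1595.59 / 1358.18 × 100 = 117.4800
Fisher = √(L × P) = √(112.6142 × 117.4800) = 115.0214

115.02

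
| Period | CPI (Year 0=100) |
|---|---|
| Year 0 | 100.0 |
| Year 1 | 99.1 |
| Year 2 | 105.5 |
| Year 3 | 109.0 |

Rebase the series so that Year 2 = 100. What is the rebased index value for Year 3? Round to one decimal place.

Rebased(Year 3) = 109.0 / 105.5 × 100 = 103.3175

103.3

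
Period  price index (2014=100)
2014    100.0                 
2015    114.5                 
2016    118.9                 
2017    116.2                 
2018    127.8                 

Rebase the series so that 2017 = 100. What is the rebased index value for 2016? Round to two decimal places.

Rebased(2016) = 118.9 / 116.2 × 100 = 102.3236

102.32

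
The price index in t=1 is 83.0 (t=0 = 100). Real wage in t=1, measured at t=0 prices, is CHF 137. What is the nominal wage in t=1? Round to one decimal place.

113.7

Nominal = Real × (Index/100) = 137 × (83.0/100)
        = 137 × 0.830 = 113.7100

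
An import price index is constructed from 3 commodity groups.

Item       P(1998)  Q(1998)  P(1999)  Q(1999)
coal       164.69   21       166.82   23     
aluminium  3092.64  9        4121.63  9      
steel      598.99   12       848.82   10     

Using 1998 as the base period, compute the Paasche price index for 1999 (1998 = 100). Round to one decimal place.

131.4

Paasche price index uses current-period quantities as weights.
ΣP(1999)·Q(1999) = 166.82×23 + 4121.63×9 + 848.82×10 = 3836.86 + 37094.67 + 8488.2 = 49419.73
ΣP(1998)·Q(1999) = 164.69×23 + 3092.64×9 + 598.99×10 = 3787.87 + 27833.76 + 5989.9 = 37611.53
Index = 49419.73 / 37611.53 × 100 = 131.3952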